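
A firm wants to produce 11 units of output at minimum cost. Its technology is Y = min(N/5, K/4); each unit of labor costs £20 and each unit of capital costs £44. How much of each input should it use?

N* = 55, K* = 44

With a fixed-proportions technology, the cost-minimizing bundle uses no slack in either input: N/5 = K/4 = Y.
So N = 5·11 = 55 and K = 4·11 = 44.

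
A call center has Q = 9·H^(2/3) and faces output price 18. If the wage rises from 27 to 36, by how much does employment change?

From P·MP_H = w with MP_H = 6·H^(-1/3), the labor demand is H(w) = (108/w)^(3).
At w = 27: H = 64. At w = 36: H = 27.
ΔH = 27 − 64 = -37.

ΔH = -37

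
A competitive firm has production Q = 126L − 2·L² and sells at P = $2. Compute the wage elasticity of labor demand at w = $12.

ε = -0.05

From P·MP_L = w with MP_L = 126 − 4L, labor demand is L(w) = (126 − w/2)/4.
dL/dw = −1/(8) = -0.125.
At w = 12, L = 30, so ε = (dL/dw)·(w/L) = (-0.125)·(12/30) = -0.05.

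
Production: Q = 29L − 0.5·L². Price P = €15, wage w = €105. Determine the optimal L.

The marginal product of L is MP_L = 29 − L.
A price-taking firm hires until the value of the marginal product equals the wage: P·MP_L = w, so 15·(29 − L) = 105.
Then 29 − L = 7, giving L = 22.

L* = 22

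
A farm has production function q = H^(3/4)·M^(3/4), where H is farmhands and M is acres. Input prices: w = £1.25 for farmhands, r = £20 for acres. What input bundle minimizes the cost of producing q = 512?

Cost minimization requires the marginal rate of technical substitution to equal the input-price ratio: MP_H/MP_M = w/r.
Here MP_H/MP_M = (3/4)·(M/H)/(3/4) = (M/H). Setting this equal to 1.25/20 = 0.0625 gives M = 0.0625H.
Substituting into q = 512: H^(3/4)·(0.0625H)^(3/4) = 512.
Solving, H = 256 and M = 16.

H* = 256, M* = 16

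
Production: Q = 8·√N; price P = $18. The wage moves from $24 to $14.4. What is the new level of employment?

N* = 25

From P·MP_N = w with MP_N = 4·N^(-1/2), the labor demand is N(w) = (72/w)^(2).
At w = 24: N = 9. At w = 14.4: N = 25.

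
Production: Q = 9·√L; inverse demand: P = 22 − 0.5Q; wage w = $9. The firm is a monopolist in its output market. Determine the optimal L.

L* = 4

Marginal revenue from the inverse demand is MR = 22 − Q.
The marginal product is MP_L = 4.5·L^(-1/2).
A monopolist hires until marginal revenue product equals the wage: MR·MP_L = w.
At L, Q = 9·√L. Substituting and solving: (22 − 9·√L)·4.5·L^(-1/2) = 9 gives L = 4.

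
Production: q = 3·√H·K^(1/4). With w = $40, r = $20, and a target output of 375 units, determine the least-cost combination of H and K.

H* = 625, K* = 625

Cost minimization requires the marginal rate of technical substitution to equal the input-price ratio: MP_H/MP_K = w/r.
Here MP_H/MP_K = (1/2)·(K/H)/(1/4) = 2·(K/H). Setting this equal to 40/20 = 2 gives K = H.
Substituting into q = 375: 3·H^(1/2)·(H)^(1/4) = 375.
Solving, H = 625 and K = 625.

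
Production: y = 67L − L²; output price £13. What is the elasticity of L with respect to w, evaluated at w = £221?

ε = -0.34

From P·MP_L = w with MP_L = 67 − 2L, labor demand is L(w) = (67 − w/13)/2.
dL/dw = −1/(26) = -1/26.
At w = 221, L = 25, so ε = (dL/dw)·(w/L) = (-1/26)·(221/25) = -0.34.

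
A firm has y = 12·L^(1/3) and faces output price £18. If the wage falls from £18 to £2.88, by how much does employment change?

From P·MP_L = w with MP_L = 4·L^(-2/3), the labor demand is L(w) = (72/w)^(3/2).
At w = 18: L = 8. At w = 2.88: L = 125.
ΔL = 125 − 8 = 117.

ΔL = 117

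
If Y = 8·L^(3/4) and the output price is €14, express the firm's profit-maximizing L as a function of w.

MP_L = (3/4)·8·L^(-1/4) = 6·L^(-1/4).
Setting P·MP_L = w: 84·L^(-1/4) = w.
Solving for L: L^(-1/4) = w/84, so L = (84/w)^(4).

L(w) = (84/w)^(4)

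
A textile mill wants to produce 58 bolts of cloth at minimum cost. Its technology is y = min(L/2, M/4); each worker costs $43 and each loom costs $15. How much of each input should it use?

With a fixed-proportions technology, the cost-minimizing bundle uses no slack in either input: L/2 = M/4 = y.
So L = 2·58 = 116 and M = 4·58 = 232.

L* = 116, M* = 232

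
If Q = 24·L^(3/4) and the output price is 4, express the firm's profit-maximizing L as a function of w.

MP_L = (3/4)·24·L^(-1/4) = 18·L^(-1/4).
Setting P·MP_L = w: 72·L^(-1/4) = w.
Solving for L: L^(-1/4) = w/72, so L = (72/w)^(4).

L(w) = (72/w)^(4)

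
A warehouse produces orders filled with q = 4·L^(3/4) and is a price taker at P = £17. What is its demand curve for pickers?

L(w) = 6765201/w^(4)

MP_L = (3/4)·4·L^(-1/4) = 3·L^(-1/4).
Setting P·MP_L = w: 51·L^(-1/4) = w.
Solving for L: L^(-1/4) = w/51, so L = (51/w)^(4).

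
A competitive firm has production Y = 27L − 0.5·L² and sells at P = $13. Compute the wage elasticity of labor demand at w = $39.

ε = -0.125

From P·MP_L = w with MP_L = 27 − L, labor demand is L(w) = 27 − w/13.
dL/dw = −1/(13) = -1/13.
At w = 39, L = 24, so ε = (dL/dw)·(w/L) = (-1/13)·(39/24) = -0.125.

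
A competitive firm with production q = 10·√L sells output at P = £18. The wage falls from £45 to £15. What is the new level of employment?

L* = 36

From P·MP_L = w with MP_L = 5·L^(-1/2), the labor demand is L(w) = (90/w)^(2).
At w = 45: L = 4. At w = 15: L = 36.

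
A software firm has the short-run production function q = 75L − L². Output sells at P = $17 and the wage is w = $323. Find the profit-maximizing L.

The marginal product of L is MP_L = 75 − 2L.
A price-taking firm hires until the value of the marginal product equals the wage: P·MP_L = w, so 17·(75 − 2L) = 323.
Then 75 − 2L = 19, giving L = 28.

L* = 28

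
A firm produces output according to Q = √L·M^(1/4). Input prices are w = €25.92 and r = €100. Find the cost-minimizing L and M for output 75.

L* = 625, M* = 81

Cost minimization requires the marginal rate of technical substitution to equal the input-price ratio: MP_L/MP_M = w/r.
Here MP_L/MP_M = (1/2)·(M/L)/(1/4) = 2·(M/L). Setting this equal to 25.92/100 = 0.2592 gives M = 0.1296L.
Substituting into Q = 75: L^(1/2)·(0.1296L)^(1/4) = 75.
Solving, L = 625 and M = 81.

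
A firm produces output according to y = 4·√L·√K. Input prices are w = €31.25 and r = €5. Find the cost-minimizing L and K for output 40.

Cost minimization requires the marginal rate of technical substitution to equal the input-price ratio: MP_L/MP_K = w/r.
Here MP_L/MP_K = (1/2)·(K/L)/(1/2) = (K/L). Setting this equal to 31.25/5 = 6.25 gives K = 6.25L.
Substituting into y = 40: 4·L^(1/2)·(6.25L)^(1/2) = 40.
Solving, L = 4 and K = 25.

L* = 4, K* = 25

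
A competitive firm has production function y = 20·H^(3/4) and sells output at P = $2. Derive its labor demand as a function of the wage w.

MP_H = (3/4)·20·H^(-1/4) = 15·H^(-1/4).
Setting P·MP_H = w: 30·H^(-1/4) = w.
Solving for H: H^(-1/4) = w/30, so H = (30/w)^(4).

H(w) = 810000/w^(4)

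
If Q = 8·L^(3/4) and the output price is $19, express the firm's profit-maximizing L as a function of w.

MP_L = (3/4)·8·L^(-1/4) = 6·L^(-1/4).
Setting P·MP_L = w: 114·L^(-1/4) = w.
Solving for L: L^(-1/4) = w/114, so L = (114/w)^(4).

L(w) = (114/w)^(4)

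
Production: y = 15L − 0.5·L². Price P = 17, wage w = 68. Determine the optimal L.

The marginal product of L is MP_L = 15 − L.
A price-taking firm hires until the value of the marginal product equals the wage: P·MP_L = w, so 17·(15 − L) = 68.
Then 15 − L = 4, giving L = 11.

L* = 11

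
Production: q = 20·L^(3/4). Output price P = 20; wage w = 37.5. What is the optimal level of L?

MP_L = (3/4)·20·L^(-1/4) = 15·L^(-1/4).
Profit maximization for a price taker requires P·MP_L = w: 20·15·L^(-1/4) = 37.5.
So L^(-1/4) = 0.125, which gives L = 4096.

L* = 4096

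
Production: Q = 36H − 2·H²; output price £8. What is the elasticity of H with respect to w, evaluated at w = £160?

ε = -1.25

From P·MP_H = w with MP_H = 36 − 4H, labor demand is H(w) = (36 − w/8)/4.
dH/dw = −1/(32) = -0.03125.
At w = 160, H = 4, so ε = (dH/dw)·(w/H) = (-0.03125)·(160/4) = -1.25.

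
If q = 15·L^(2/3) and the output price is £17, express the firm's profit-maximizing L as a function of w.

L(w) = 4913000/w³

MP_L = (2/3)·15·L^(-1/3) = 10·L^(-1/3).
Setting P·MP_L = w: 170·L^(-1/3) = w.
Solving for L: L^(-1/3) = w/170, so L = (170/w)^(3).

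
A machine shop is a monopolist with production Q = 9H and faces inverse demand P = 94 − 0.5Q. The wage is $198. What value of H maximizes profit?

H* = 8

Marginal revenue from the inverse demand is MR = 94 − Q.
The marginal product is MP_H = 9.
A monopolist hires until marginal revenue product equals the wage: MR·MP_H = w.
(94 − 9H)·9 = 198, so H = 8.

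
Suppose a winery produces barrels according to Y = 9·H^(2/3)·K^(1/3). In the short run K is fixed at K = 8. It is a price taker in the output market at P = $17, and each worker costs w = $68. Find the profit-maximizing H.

H* = 27

With K = 8, MP_H = (2/3)·9·H^(-1/3)·8^(1/3) = 12·H^(-1/3).
Profit maximization for a price taker requires P·MP_H = w: 17·12·H^(-1/3) = 68.
So H^(-1/3) = 1/3, which gives H = 27.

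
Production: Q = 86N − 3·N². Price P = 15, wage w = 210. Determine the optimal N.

N* = 12

The marginal product of N is MP_N = 86 − 6N.
A price-taking firm hires until the value of the marginal product equals the wage: P·MP_N = w, so 15·(86 − 6N) = 210.
Then 86 − 6N = 14, giving N = 12.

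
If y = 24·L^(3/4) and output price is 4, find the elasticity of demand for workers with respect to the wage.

ε = -4

MP_L = (3/4)·24·L^(-1/4), so P·MP_L = w gives 72·L^(-1/4) = w.
Solving, L(w) = (72/w)^(4). This is a constant-elasticity form: L ∝ w^(−4), so ε = −4.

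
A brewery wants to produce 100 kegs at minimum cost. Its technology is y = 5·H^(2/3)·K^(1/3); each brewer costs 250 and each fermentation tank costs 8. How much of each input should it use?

Cost minimization requires the marginal rate of technical substitution to equal the input-price ratio: MP_H/MP_K = w/r.
Here MP_H/MP_K = (2/3)·(K/H)/(1/3) = 2·(K/H). Setting this equal to 250/8 = 31.25 gives K = 15.625H.
Substituting into y = 100: 5·H^(2/3)·(15.625H)^(1/3) = 100.
Solving, H = 8 and K = 125.

H* = 8, K* = 125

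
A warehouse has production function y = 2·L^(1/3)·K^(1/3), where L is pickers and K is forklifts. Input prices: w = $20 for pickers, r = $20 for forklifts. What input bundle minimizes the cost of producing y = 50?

L* = 125, K* = 125

Cost minimization requires the marginal rate of technical substitution to equal the input-price ratio: MP_L/MP_K = w/r.
Here MP_L/MP_K = (1/3)·(K/L)/(1/3) = (K/L). Setting this equal to 20/20 = 1 gives K = L.
Substituting into y = 50: 2·L^(1/3)·(L)^(1/3) = 50.
Solving, L = 125 and K = 125.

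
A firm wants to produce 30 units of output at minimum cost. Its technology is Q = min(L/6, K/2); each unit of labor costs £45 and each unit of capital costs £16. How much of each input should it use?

With a fixed-proportions technology, the cost-minimizing bundle uses no slack in either input: L/6 = K/2 = Q.
So L = 6·30 = 180 and K = 2·30 = 60.

L* = 180, K* = 60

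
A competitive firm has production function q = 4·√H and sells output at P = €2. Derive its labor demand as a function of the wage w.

MP_H = (1/2)·4·H^(-1/2) = 2·H^(-1/2).
Setting P·MP_H = w: 4·H^(-1/2) = w.
Solving for H: H^(-1/2) = w/4, so H = (4/w)^(2).

H(w) = 16/w²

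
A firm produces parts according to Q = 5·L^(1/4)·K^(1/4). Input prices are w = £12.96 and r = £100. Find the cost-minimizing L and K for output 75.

L* = 625, K* = 81

Cost minimization requires the marginal rate of technical substitution to equal the input-price ratio: MP_L/MP_K = w/r.
Here MP_L/MP_K = (1/4)·(K/L)/(1/4) = (K/L). Setting this equal to 12.96/100 = 0.1296 gives K = 0.1296L.
Substituting into Q = 75: 5·L^(1/4)·(0.1296L)^(1/4) = 75.
Solving, L = 625 and K = 81.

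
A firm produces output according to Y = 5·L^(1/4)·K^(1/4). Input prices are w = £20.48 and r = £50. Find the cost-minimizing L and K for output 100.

Cost minimization requires the marginal rate of technical substitution to equal the input-price ratio: MP_L/MP_K = w/r.
Here MP_L/MP_K = (1/4)·(K/L)/(1/4) = (K/L). Setting this equal to 20.48/50 = 0.4096 gives K = 0.4096L.
Substituting into Y = 100: 5·L^(1/4)·(0.4096L)^(1/4) = 100.
Solving, L = 625 and K = 256.

L* = 625, K* = 256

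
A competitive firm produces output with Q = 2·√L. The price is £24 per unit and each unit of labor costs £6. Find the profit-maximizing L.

L* = 16

MP_L = (1/2)·2·L^(-1/2) = L^(-1/2).
Profit maximization for a price taker requires P·MP_L = w: 24·L^(-1/2) = 6.
So L^(-1/2) = 0.25, which gives L = 16.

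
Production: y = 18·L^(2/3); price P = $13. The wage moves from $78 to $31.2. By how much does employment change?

From P·MP_L = w with MP_L = 12·L^(-1/3), the labor demand is L(w) = (156/w)^(3).
At w = 78: L = 8. At w = 31.2: L = 125.
ΔL = 125 − 8 = 117.

ΔL = 117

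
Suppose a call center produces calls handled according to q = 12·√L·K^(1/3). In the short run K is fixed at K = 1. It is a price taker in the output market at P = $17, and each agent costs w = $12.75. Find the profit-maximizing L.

With K = 1, MP_L = (1/2)·12·L^(-1/2)·1^(1/3) = 6·L^(-1/2).
Profit maximization for a price taker requires P·MP_L = w: 17·6·L^(-1/2) = 12.75.
So L^(-1/2) = 0.125, which gives L = 64.

L* = 64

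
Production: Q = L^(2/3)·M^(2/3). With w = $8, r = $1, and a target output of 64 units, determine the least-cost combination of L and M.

Cost minimization requires the marginal rate of technical substitution to equal the input-price ratio: MP_L/MP_M = w/r.
Here MP_L/MP_M = (2/3)·(M/L)/(2/3) = (M/L). Setting this equal to 8/1 = 8 gives M = 8L.
Substituting into Q = 64: L^(2/3)·(8L)^(2/3) = 64.
Solving, L = 8 and M = 64.

L* = 8, M* = 64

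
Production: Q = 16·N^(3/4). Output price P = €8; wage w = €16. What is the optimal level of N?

N* = 1296

MP_N = (3/4)·16·N^(-1/4) = 12·N^(-1/4).
Profit maximization for a price taker requires P·MP_N = w: 8·12·N^(-1/4) = 16.
So N^(-1/4) = 1/6, which gives N = 1296.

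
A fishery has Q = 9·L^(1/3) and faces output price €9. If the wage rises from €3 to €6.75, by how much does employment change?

From P·MP_L = w with MP_L = 3·L^(-2/3), the labor demand is L(w) = (27/w)^(3/2).
At w = 3: L = 27. At w = 6.75: L = 8.
ΔL = 8 − 27 = -19.

ΔL = -19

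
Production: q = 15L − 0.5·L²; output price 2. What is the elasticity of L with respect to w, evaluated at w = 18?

From P·MP_L = w with MP_L = 15 − L, labor demand is L(w) = 15 − w/2.
dL/dw = −1/(2) = -0.5.
At w = 18, L = 6, so ε = (dL/dw)·(w/L) = (-0.5)·(18/6) = -1.5.

ε = -1.5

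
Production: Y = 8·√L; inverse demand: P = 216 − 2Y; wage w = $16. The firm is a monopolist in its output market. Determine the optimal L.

L* = 36

Marginal revenue from the inverse demand is MR = 216 − 4Y.
The marginal product is MP_L = 4·L^(-1/2).
A monopolist hires until marginal revenue product equals the wage: MR·MP_L = w.
At L, Y = 8·√L. Substituting and solving: (216 − 32·√L)·4·L^(-1/2) = 16 gives L = 36.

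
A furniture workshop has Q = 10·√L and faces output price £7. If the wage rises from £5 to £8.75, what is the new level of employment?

From P·MP_L = w with MP_L = 5·L^(-1/2), the labor demand is L(w) = (35/w)^(2).
At w = 5: L = 49. At w = 8.75: L = 16.

L* = 16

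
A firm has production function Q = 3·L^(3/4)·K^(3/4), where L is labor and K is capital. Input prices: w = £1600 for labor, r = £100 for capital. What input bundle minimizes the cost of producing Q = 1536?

Cost minimization requires the marginal rate of technical substitution to equal the input-price ratio: MP_L/MP_K = w/r.
Here MP_L/MP_K = (3/4)·(K/L)/(3/4) = (K/L). Setting this equal to 1600/100 = 16 gives K = 16L.
Substituting into Q = 1536: 3·L^(3/4)·(16L)^(3/4) = 1536.
Solving, L = 16 and K = 256.

L* = 16, K* = 256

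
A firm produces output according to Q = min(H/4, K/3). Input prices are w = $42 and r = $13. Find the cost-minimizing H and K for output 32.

H* = 128, K* = 96

With a fixed-proportions technology, the cost-minimizing bundle uses no slack in either input: H/4 = K/3 = Q.
So H = 4·32 = 128 and K = 3·32 = 96.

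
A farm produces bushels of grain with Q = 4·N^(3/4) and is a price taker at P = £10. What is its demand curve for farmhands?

MP_N = (3/4)·4·N^(-1/4) = 3·N^(-1/4).
Setting P·MP_N = w: 30·N^(-1/4) = w.
Solving for N: N^(-1/4) = w/30, so N = (30/w)^(4).

N(w) = 810000/w^(4)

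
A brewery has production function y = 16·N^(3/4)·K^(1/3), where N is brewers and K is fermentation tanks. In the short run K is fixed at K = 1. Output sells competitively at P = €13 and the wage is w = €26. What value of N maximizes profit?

With K = 1, MP_N = (3/4)·16·N^(-1/4)·1^(1/3) = 12·N^(-1/4).
Profit maximization for a price taker requires P·MP_N = w: 13·12·N^(-1/4) = 26.
So N^(-1/4) = 1/6, which gives N = 1296.

N* = 1296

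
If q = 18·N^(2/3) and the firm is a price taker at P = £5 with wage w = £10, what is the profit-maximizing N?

N* = 216

MP_N = (2/3)·18·N^(-1/3) = 12·N^(-1/3).
Profit maximization for a price taker requires P·MP_N = w: 5·12·N^(-1/3) = 10.
So N^(-1/3) = 1/6, which gives N = 216.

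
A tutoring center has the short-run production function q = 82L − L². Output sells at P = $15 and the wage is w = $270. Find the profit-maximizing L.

The marginal product of L is MP_L = 82 − 2L.
A price-taking firm hires until the value of the marginal product equals the wage: P·MP_L = w, so 15·(82 − 2L) = 270.
Then 82 − 2L = 18, giving L = 32.

L* = 32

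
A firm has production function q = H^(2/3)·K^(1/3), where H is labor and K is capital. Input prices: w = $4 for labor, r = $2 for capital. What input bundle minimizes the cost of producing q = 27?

H* = 27, K* = 27

Cost minimization requires the marginal rate of technical substitution to equal the input-price ratio: MP_H/MP_K = w/r.
Here MP_H/MP_K = (2/3)·(K/H)/(1/3) = 2·(K/H). Setting this equal to 4/2 = 2 gives K = H.
Substituting into q = 27: H^(2/3)·(H)^(1/3) = 27.
Solving, H = 27 and K = 27.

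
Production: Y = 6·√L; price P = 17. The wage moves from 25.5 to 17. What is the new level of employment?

L* = 9

From P·MP_L = w with MP_L = 3·L^(-1/2), the labor demand is L(w) = (51/w)^(2).
At w = 25.5: L = 4. At w = 17: L = 9.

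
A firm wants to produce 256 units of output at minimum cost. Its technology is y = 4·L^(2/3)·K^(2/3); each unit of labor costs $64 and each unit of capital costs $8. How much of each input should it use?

Cost minimization requires the marginal rate of technical substitution to equal the input-price ratio: MP_L/MP_K = w/r.
Here MP_L/MP_K = (2/3)·(K/L)/(2/3) = (K/L). Setting this equal to 64/8 = 8 gives K = 8L.
Substituting into y = 256: 4·L^(2/3)·(8L)^(2/3) = 256.
Solving, L = 8 and K = 64.

L* = 8, K* = 64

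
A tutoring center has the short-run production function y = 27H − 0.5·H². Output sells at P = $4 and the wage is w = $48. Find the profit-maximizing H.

H* = 15

The marginal product of H is MP_H = 27 − H.
A price-taking firm hires until the value of the marginal product equals the wage: P·MP_H = w, so 4·(27 − H) = 48.
Then 27 − H = 12, giving H = 15.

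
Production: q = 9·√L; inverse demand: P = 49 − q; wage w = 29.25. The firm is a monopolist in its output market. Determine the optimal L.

L* = 4

Marginal revenue from the inverse demand is MR = 49 − 2q.
The marginal product is MP_L = 4.5·L^(-1/2).
A monopolist hires until marginal revenue product equals the wage: MR·MP_L = w.
At L, q = 9·√L. Substituting and solving: (49 − 18·√L)·4.5·L^(-1/2) = 29.25 gives L = 4.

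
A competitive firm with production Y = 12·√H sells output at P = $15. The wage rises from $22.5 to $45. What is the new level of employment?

H* = 4

From P·MP_H = w with MP_H = 6·H^(-1/2), the labor demand is H(w) = (90/w)^(2).
At w = 22.5: H = 16. At w = 45: H = 4.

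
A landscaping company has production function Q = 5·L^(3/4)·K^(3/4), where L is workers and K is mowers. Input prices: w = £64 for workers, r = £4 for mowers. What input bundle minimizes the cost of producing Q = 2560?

L* = 16, K* = 256

Cost minimization requires the marginal rate of technical substitution to equal the input-price ratio: MP_L/MP_K = w/r.
Here MP_L/MP_K = (3/4)·(K/L)/(3/4) = (K/L). Setting this equal to 64/4 = 16 gives K = 16L.
Substituting into Q = 2560: 5·L^(3/4)·(16L)^(3/4) = 2560.
Solving, L = 16 and K = 256.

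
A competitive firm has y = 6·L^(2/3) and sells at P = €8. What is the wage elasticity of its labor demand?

ε = -3

MP_L = (2/3)·6·L^(-1/3), so P·MP_L = w gives 32·L^(-1/3) = w.
Solving, L(w) = (32/w)^(3). This is a constant-elasticity form: L ∝ w^(−3), so ε = −3.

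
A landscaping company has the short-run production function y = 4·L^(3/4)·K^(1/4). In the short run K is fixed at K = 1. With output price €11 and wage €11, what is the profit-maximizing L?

L* = 81

With K = 1, MP_L = (3/4)·4·L^(-1/4)·1^(1/4) = 3·L^(-1/4).
Profit maximization for a price taker requires P·MP_L = w: 11·3·L^(-1/4) = 11.
So L^(-1/4) = 1/3, which gives L = 81.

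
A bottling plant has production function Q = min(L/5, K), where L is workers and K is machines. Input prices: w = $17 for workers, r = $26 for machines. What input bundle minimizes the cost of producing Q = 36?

With a fixed-proportions technology, the cost-minimizing bundle uses no slack in either input: L/5 = K = Q.
So L = 5·36 = 180 and K = 36.

L* = 180, K* = 36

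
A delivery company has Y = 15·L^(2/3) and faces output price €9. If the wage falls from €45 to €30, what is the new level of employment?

L* = 27

From P·MP_L = w with MP_L = 10·L^(-1/3), the labor demand is L(w) = (90/w)^(3).
At w = 45: L = 8. At w = 30: L = 27.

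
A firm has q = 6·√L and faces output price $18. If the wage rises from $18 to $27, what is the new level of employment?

From P·MP_L = w with MP_L = 3·L^(-1/2), the labor demand is L(w) = (54/w)^(2).
At w = 18: L = 9. At w = 27: L = 4.

L* = 4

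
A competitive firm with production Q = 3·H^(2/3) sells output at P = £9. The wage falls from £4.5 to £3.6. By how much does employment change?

ΔH = 61

From P·MP_H = w with MP_H = 2·H^(-1/3), the labor demand is H(w) = (18/w)^(3).
At w = 4.5: H = 64. At w = 3.6: H = 125.
ΔH = 125 − 64 = 61.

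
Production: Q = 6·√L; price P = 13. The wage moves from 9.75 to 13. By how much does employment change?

From P·MP_L = w with MP_L = 3·L^(-1/2), the labor demand is L(w) = (39/w)^(2).
At w = 9.75: L = 16. At w = 13: L = 9.
ΔL = 9 − 16 = -7.

ΔL = -7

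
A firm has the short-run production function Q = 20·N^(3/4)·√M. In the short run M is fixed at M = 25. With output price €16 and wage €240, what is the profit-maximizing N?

With M = 25, MP_N = (3/4)·20·N^(-1/4)·25^(1/2) = 75·N^(-1/4).
Profit maximization for a price taker requires P·MP_N = w: 16·75·N^(-1/4) = 240.
So N^(-1/4) = 0.2, which gives N = 625.

N* = 625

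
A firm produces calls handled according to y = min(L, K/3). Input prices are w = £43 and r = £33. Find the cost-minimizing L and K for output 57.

With a fixed-proportions technology, the cost-minimizing bundle uses no slack in either input: L = K/3 = y.
So L = 57 and K = 3·57 = 171.

L* = 57, K* = 171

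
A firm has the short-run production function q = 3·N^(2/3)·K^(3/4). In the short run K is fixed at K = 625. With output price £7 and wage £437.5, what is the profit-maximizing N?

With K = 625, MP_N = (2/3)·3·N^(-1/3)·625^(3/4) = 250·N^(-1/3).
Profit maximization for a price taker requires P·MP_N = w: 7·250·N^(-1/3) = 437.5.
So N^(-1/3) = 0.25, which gives N = 64.

N* = 64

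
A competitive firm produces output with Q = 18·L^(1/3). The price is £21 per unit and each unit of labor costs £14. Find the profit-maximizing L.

L* = 27

MP_L = (1/3)·18·L^(-2/3) = 6·L^(-2/3).
Profit maximization for a price taker requires P·MP_L = w: 21·6·L^(-2/3) = 14.
So L^(-2/3) = 1/9, which gives L = 27.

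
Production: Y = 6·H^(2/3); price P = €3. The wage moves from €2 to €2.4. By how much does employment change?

From P·MP_H = w with MP_H = 4·H^(-1/3), the labor demand is H(w) = (12/w)^(3).
At w = 2: H = 216. At w = 2.4: H = 125.
ΔH = 125 − 216 = -91.

ΔH = -91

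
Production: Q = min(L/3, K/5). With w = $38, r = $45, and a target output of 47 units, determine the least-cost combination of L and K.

L* = 141, K* = 235

With a fixed-proportions technology, the cost-minimizing bundle uses no slack in either input: L/3 = K/5 = Q.
So L = 3·47 = 141 and K = 5·47 = 235.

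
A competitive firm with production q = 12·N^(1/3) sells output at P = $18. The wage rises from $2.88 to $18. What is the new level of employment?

N* = 8

From P·MP_N = w with MP_N = 4·N^(-2/3), the labor demand is N(w) = (72/w)^(3/2).
At w = 2.88: N = 125. At w = 18: N = 8.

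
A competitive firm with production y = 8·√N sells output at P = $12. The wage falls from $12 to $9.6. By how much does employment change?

From P·MP_N = w with MP_N = 4·N^(-1/2), the labor demand is N(w) = (48/w)^(2).
At w = 12: N = 16. At w = 9.6: N = 25.
ΔN = 25 − 16 = 9.

ΔN = 9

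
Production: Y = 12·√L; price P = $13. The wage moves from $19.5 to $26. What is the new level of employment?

From P·MP_L = w with MP_L = 6·L^(-1/2), the labor demand is L(w) = (78/w)^(2).
At w = 19.5: L = 16. At w = 26: L = 9.

L* = 9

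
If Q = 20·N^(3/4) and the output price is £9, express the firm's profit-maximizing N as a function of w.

MP_N = (3/4)·20·N^(-1/4) = 15·N^(-1/4).
Setting P·MP_N = w: 135·N^(-1/4) = w.
Solving for N: N^(-1/4) = w/135, so N = (135/w)^(4).

N(w) = (135/w)^(4)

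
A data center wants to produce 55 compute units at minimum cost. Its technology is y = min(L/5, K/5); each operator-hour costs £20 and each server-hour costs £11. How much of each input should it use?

L* = 275, K* = 275

With a fixed-proportions technology, the cost-minimizing bundle uses no slack in either input: L/5 = K/5 = y.
So L = 5·55 = 275 and K = 5·55 = 275.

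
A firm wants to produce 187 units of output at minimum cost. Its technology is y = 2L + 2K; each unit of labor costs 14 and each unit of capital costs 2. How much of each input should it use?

The inputs are perfect substitutes, so the firm uses whichever has the lower cost per unit of output.
Cost per unit of output via L is w/2 = 7; via K it is r/2 = 1. K is cheaper.
Producing y = 187 with K alone: L = 0, K = 93.5.

L* = 0, K* = 93.5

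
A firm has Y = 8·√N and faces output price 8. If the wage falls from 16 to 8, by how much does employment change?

From P·MP_N = w with MP_N = 4·N^(-1/2), the labor demand is N(w) = (32/w)^(2).
At w = 16: N = 4. At w = 8: N = 16.
ΔN = 16 − 4 = 12.

ΔN = 12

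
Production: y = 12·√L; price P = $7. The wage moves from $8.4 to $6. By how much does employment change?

From P·MP_L = w with MP_L = 6·L^(-1/2), the labor demand is L(w) = (42/w)^(2).
At w = 8.4: L = 25. At w = 6: L = 49.
ΔL = 49 − 25 = 24.

ΔL = 24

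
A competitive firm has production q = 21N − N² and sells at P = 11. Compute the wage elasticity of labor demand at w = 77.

ε = -0.5

From P·MP_N = w with MP_N = 21 − 2N, labor demand is N(w) = (21 − w/11)/2.
dN/dw = −1/(22) = -1/22.
At w = 77, N = 7, so ε = (dN/dw)·(w/N) = (-1/22)·(77/7) = -0.5.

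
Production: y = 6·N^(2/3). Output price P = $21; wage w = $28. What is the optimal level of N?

N* = 27

MP_N = (2/3)·6·N^(-1/3) = 4·N^(-1/3).
Profit maximization for a price taker requires P·MP_N = w: 21·4·N^(-1/3) = 28.
So N^(-1/3) = 1/3, which gives N = 27.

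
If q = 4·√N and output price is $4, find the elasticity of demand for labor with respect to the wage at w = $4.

MP_N = (1/2)·4·N^(-1/2), so P·MP_N = w gives 8·N^(-1/2) = w.
Solving, N(w) = (8/w)^(2). This is a constant-elasticity form: N ∝ w^(−2), so ε = −2.

ε = -2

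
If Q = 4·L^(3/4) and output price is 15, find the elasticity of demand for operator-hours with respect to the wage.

ε = -4

MP_L = (3/4)·4·L^(-1/4), so P·MP_L = w gives 45·L^(-1/4) = w.
Solving, L(w) = (45/w)^(4). This is a constant-elasticity form: L ∝ w^(−4), so ε = −4.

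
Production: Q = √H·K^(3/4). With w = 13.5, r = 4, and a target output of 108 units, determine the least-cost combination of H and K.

H* = 16, K* = 81

Cost minimization requires the marginal rate of technical substitution to equal the input-price ratio: MP_H/MP_K = w/r.
Here MP_H/MP_K = (1/2)·(K/H)/(3/4) = (2/3)·(K/H). Setting this equal to 13.5/4 = 3.375 gives K = 5.0625H.
Substituting into Q = 108: H^(1/2)·(5.0625H)^(3/4) = 108.
Solving, H = 16 and K = 81.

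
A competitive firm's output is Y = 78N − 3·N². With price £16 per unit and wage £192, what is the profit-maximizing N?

N* = 11

The marginal product of N is MP_N = 78 − 6N.
A price-taking firm hires until the value of the marginal product equals the wage: P·MP_N = w, so 16·(78 − 6N) = 192.
Then 78 − 6N = 12, giving N = 11.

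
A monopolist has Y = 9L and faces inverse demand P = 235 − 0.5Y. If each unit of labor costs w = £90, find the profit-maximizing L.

Marginal revenue from the inverse demand is MR = 235 − Y.
The marginal product is MP_L = 9.
A monopolist hires until marginal revenue product equals the wage: MR·MP_L = w.
(235 − 9L)·9 = 90, so L = 25.

L* = 25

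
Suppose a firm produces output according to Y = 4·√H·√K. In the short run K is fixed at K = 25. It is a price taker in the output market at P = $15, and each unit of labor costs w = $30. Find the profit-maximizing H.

With K = 25, MP_H = (1/2)·4·H^(-1/2)·25^(1/2) = 10·H^(-1/2).
Profit maximization for a price taker requires P·MP_H = w: 15·10·H^(-1/2) = 30.
So H^(-1/2) = 0.2, which gives H = 25.

H* = 25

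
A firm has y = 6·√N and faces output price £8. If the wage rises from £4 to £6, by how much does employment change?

ΔN = -20

From P·MP_N = w with MP_N = 3·N^(-1/2), the labor demand is N(w) = (24/w)^(2).
At w = 4: N = 36. At w = 6: N = 16.
ΔN = 16 − 36 = -20.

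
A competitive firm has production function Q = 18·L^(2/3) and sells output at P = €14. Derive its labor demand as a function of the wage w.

L(w) = 4741632/w³

MP_L = (2/3)·18·L^(-1/3) = 12·L^(-1/3).
Setting P·MP_L = w: 168·L^(-1/3) = w.
Solving for L: L^(-1/3) = w/168, so L = (168/w)^(3).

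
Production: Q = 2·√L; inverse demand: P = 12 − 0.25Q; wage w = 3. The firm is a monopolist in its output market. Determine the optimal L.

Marginal revenue from the inverse demand is MR = 12 − 0.5Q.
The marginal product is MP_L = L^(-1/2).
A monopolist hires until marginal revenue product equals the wage: MR·MP_L = w.
At L, Q = 2·√L. Substituting and solving: (12 − √L)·L^(-1/2) = 3 gives L = 9.

L* = 9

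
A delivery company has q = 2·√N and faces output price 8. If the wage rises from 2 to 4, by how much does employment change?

ΔN = -12

From P·MP_N = w with MP_N = N^(-1/2), the labor demand is N(w) = (8/w)^(2).
At w = 2: N = 16. At w = 4: N = 4.
ΔN = 4 − 16 = -12.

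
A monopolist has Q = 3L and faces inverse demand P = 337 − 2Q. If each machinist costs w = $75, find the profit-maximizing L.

L* = 26

Marginal revenue from the inverse demand is MR = 337 − 4Q.
The marginal product is MP_L = 3.
A monopolist hires until marginal revenue product equals the wage: MR·MP_L = w.
(337 − 12L)·3 = 75, so L = 26.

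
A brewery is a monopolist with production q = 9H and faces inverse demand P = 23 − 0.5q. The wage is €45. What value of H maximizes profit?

H* = 2

Marginal revenue from the inverse demand is MR = 23 − q.
The marginal product is MP_H = 9.
A monopolist hires until marginal revenue product equals the wage: MR·MP_H = w.
(23 − 9H)·9 = 45, so H = 2.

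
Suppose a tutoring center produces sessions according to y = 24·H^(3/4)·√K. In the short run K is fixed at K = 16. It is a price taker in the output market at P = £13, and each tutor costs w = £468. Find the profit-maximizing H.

H* = 16

With K = 16, MP_H = (3/4)·24·H^(-1/4)·16^(1/2) = 72·H^(-1/4).
Profit maximization for a price taker requires P·MP_H = w: 13·72·H^(-1/4) = 468.
So H^(-1/4) = 0.5, which gives H = 16.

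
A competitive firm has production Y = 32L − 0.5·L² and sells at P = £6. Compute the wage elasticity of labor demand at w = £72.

From P·MP_L = w with MP_L = 32 − L, labor demand is L(w) = 32 − w/6.
dL/dw = −1/(6) = -1/6.
At w = 72, L = 20, so ε = (dL/dw)·(w/L) = (-1/6)·(72/20) = -0.6.

ε = -0.6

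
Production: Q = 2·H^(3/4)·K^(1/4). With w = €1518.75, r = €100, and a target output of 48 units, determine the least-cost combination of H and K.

H* = 16, K* = 81

Cost minimization requires the marginal rate of technical substitution to equal the input-price ratio: MP_H/MP_K = w/r.
Here MP_H/MP_K = (3/4)·(K/H)/(1/4) = 3·(K/H). Setting this equal to 1518.75/100 = 15.1875 gives K = 5.0625H.
Substituting into Q = 48: 2·H^(3/4)·(5.0625H)^(1/4) = 48.
Solving, H = 16 and K = 81.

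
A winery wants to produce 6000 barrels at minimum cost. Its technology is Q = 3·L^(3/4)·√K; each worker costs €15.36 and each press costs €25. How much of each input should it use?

Cost minimization requires the marginal rate of technical substitution to equal the input-price ratio: MP_L/MP_K = w/r.
Here MP_L/MP_K = (3/4)·(K/L)/(1/2) = 1.5·(K/L). Setting this equal to 15.36/25 = 0.6144 gives K = 0.4096L.
Substituting into Q = 6000: 3·L^(3/4)·(0.4096L)^(1/2) = 6000.
Solving, L = 625 and K = 256.

L* = 625, K* = 256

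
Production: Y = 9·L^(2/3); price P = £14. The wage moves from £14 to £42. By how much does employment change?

From P·MP_L = w with MP_L = 6·L^(-1/3), the labor demand is L(w) = (84/w)^(3).
At w = 14: L = 216. At w = 42: L = 8.
ΔL = 8 − 216 = -208.

ΔL = -208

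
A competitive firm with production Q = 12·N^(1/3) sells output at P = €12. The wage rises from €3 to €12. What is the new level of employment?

N* = 8

From P·MP_N = w with MP_N = 4·N^(-2/3), the labor demand is N(w) = (48/w)^(3/2).
At w = 3: N = 64. At w = 12: N = 8.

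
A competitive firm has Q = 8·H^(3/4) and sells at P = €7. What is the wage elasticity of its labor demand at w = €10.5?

ε = -4

MP_H = (3/4)·8·H^(-1/4), so P·MP_H = w gives 42·H^(-1/4) = w.
Solving, H(w) = (42/w)^(4). This is a constant-elasticity form: H ∝ w^(−4), so ε = −4.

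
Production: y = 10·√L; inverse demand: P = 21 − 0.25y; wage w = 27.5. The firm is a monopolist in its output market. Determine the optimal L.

L* = 4

Marginal revenue from the inverse demand is MR = 21 − 0.5y.
The marginal product is MP_L = 5·L^(-1/2).
A monopolist hires until marginal revenue product equals the wage: MR·MP_L = w.
At L, y = 10·√L. Substituting and solving: (21 − 5·√L)·5·L^(-1/2) = 27.5 gives L = 4.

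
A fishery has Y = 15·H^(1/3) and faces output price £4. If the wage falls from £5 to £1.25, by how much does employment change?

ΔH = 56

From P·MP_H = w with MP_H = 5·H^(-2/3), the labor demand is H(w) = (20/w)^(3/2).
At w = 5: H = 8. At w = 1.25: H = 64.
ΔH = 64 − 8 = 56.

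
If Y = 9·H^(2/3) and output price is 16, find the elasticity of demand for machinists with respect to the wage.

ε = -3

MP_H = (2/3)·9·H^(-1/3), so P·MP_H = w gives 96·H^(-1/3) = w.
Solving, H(w) = (96/w)^(3). This is a constant-elasticity form: H ∝ w^(−3), so ε = −3.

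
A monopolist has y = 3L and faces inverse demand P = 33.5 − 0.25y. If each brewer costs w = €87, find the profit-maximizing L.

Marginal revenue from the inverse demand is MR = 33.5 − 0.5y.
The marginal product is MP_L = 3.
A monopolist hires until marginal revenue product equals the wage: MR·MP_L = w.
(33.5 − 1.5L)·3 = 87, so L = 3.

L* = 3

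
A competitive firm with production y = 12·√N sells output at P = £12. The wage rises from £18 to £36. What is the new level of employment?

From P·MP_N = w with MP_N = 6·N^(-1/2), the labor demand is N(w) = (72/w)^(2).
At w = 18: N = 16. At w = 36: N = 4.

N* = 4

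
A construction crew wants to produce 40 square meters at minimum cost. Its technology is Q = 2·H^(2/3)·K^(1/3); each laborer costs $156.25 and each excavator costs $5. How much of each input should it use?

Cost minimization requires the marginal rate of technical substitution to equal the input-price ratio: MP_H/MP_K = w/r.
Here MP_H/MP_K = (2/3)·(K/H)/(1/3) = 2·(K/H). Setting this equal to 156.25/5 = 31.25 gives K = 15.625H.
Substituting into Q = 40: 2·H^(2/3)·(15.625H)^(1/3) = 40.
Solving, H = 8 and K = 125.

H* = 8, K* = 125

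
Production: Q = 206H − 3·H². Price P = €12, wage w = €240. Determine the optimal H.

The marginal product of H is MP_H = 206 − 6H.
A price-taking firm hires until the value of the marginal product equals the wage: P·MP_H = w, so 12·(206 − 6H) = 240.
Then 206 − 6H = 20, giving H = 31.

H* = 31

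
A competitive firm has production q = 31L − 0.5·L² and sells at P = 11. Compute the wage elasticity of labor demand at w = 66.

From P·MP_L = w with MP_L = 31 − L, labor demand is L(w) = 31 − w/11.
dL/dw = −1/(11) = -1/11.
At w = 66, L = 25, so ε = (dL/dw)·(w/L) = (-1/11)·(66/25) = -0.24.

ε = -0.24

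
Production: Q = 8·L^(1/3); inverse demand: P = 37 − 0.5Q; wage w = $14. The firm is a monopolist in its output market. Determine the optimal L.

L* = 8

Marginal revenue from the inverse demand is MR = 37 − Q.
The marginal product is MP_L = (8/3)·L^(-2/3).
A monopolist hires until marginal revenue product equals the wage: MR·MP_L = w.
At L, Q = 8·L^(1/3). Substituting and solving: (37 − 8·L^(1/3))·(8/3)·L^(-2/3) = 14 gives L = 8.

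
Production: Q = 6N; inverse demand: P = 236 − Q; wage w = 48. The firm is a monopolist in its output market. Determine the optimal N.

Marginal revenue from the inverse demand is MR = 236 − 2Q.
The marginal product is MP_N = 6.
A monopolist hires until marginal revenue product equals the wage: MR·MP_N = w.
(236 − 12N)·6 = 48, so N = 19.

N* = 19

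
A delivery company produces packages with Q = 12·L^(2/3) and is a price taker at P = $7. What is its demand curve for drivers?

L(w) = 175616/w³

MP_L = (2/3)·12·L^(-1/3) = 8·L^(-1/3).
Setting P·MP_L = w: 56·L^(-1/3) = w.
Solving for L: L^(-1/3) = w/56, so L = (56/w)^(3).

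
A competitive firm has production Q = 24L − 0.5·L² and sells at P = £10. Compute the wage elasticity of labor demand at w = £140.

ε = -1.4

From P·MP_L = w with MP_L = 24 − L, labor demand is L(w) = 24 − w/10.
dL/dw = −1/(10) = -0.1.
At w = 140, L = 10, so ε = (dL/dw)·(w/L) = (-0.1)·(140/10) = -1.4.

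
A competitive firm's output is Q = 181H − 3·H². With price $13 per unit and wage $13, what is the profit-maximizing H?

H* = 30

The marginal product of H is MP_H = 181 − 6H.
A price-taking firm hires until the value of the marginal product equals the wage: P·MP_H = w, so 13·(181 − 6H) = 13.
Then 181 − 6H = 1, giving H = 30.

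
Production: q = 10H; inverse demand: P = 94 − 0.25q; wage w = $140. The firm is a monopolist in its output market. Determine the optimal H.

Marginal revenue from the inverse demand is MR = 94 − 0.5q.
The marginal product is MP_H = 10.
A monopolist hires until marginal revenue product equals the wage: MR·MP_H = w.
(94 − 5H)·10 = 140, so H = 16.

H* = 16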